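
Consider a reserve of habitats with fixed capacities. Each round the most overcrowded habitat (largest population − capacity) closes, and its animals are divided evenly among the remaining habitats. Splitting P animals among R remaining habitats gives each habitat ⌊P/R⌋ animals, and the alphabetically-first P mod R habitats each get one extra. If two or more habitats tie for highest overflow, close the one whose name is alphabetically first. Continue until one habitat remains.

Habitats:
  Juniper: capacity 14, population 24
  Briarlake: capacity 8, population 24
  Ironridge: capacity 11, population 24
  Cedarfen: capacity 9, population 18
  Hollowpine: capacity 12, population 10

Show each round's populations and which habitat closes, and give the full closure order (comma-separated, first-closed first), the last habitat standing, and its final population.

Round 1: Briarlake=24 Cedarfen=18 Hollowpine=10 Ironridge=24 Juniper=24 → close Briarlake (overflow 16)
  24÷4 = 6 each, +1 to first 0
Round 2: Cedarfen=24 Hollowpine=16 Ironridge=30 Juniper=30 → close Ironridge (overflow 19)
  30÷3 = 10 each, +1 to first 0
Round 3: Cedarfen=34 Hollowpine=26 Juniper=40 → close Juniper (overflow 26)
  40÷2 = 20 each, +1 to first 0
Round 4: Cedarfen=54 Hollowpine=46 → close Cedarfen (overflow 45)
  54÷1 = 54 each, +1 to first 0

Closure order: Briarlake, Ironridge, Juniper, Cedarfen
Last habitat: Hollowpine with 100 animals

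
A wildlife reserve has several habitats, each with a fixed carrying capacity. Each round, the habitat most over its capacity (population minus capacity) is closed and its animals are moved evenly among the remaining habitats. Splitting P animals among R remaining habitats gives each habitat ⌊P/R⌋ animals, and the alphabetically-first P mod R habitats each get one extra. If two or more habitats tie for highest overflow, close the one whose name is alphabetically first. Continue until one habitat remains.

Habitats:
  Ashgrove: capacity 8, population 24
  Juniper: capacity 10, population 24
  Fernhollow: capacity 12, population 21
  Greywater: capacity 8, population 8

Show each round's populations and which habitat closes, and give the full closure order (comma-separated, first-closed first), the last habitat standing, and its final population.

Closure order: Ashgrove, Juniper, Fernhollow
Last habitat: Greywater with 77 animals

Round 1: Ashgrove=24 Fernhollow=21 Greywater=8 Juniper=24 → close Ashgrove (overflow 16)
  24÷3 = 8 each, +1 to first 0
Round 2: Fernhollow=29 Greywater=16 Juniper=32 → close Juniper (overflow 22)
  32÷2 = 16 each, +1 to first 0
Round 3: Fernhollow=45 Greywater=32 → close Fernhollow (overflow 33)
  45÷1 = 45 each, +1 to first 0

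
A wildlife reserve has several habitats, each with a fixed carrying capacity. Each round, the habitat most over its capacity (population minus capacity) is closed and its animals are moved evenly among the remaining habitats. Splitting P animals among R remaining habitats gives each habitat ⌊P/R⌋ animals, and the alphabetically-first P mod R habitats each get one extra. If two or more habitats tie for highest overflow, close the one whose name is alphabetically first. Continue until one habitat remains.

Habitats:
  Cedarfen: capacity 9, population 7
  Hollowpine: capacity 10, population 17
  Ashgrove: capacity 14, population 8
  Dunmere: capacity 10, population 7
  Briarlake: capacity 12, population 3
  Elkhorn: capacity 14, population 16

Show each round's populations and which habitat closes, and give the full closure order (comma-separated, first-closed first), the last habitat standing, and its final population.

Closure order: Hollowpine, Elkhorn, Cedarfen, Dunmere, Ashgrove
Last habitat: Briarlake with 58 animals

Round 1: Ashgrove=8 Briarlake=3 Cedarfen=7 Dunmere=7 Elkhorn=16 Hollowpine=17 → close Hollowpine (overflow 7)
  17÷5 = 3 each, +1 to first 2
Round 2: Ashgrove=12 Briarlake=7 Cedarfen=10 Dunmere=10 Elkhorn=19 → close Elkhorn (overflow 5)
  19÷4 = 4 each, +1 to first 3
Round 3: Ashgrove=17 Briarlake=12 Cedarfen=15 Dunmere=14 → close Cedarfen (overflow 6)
  15÷3 = 5 each, +1 to first 0
Round 4: Ashgrove=22 Briarlake=17 Dunmere=19 → close Dunmere (overflow 9)
  19÷2 = 9 each, +1 to first 1
Round 5: Ashgrove=32 Briarlake=26 → close Ashgrove (overflow 18)
  32÷1 = 32 each, +1 to first 0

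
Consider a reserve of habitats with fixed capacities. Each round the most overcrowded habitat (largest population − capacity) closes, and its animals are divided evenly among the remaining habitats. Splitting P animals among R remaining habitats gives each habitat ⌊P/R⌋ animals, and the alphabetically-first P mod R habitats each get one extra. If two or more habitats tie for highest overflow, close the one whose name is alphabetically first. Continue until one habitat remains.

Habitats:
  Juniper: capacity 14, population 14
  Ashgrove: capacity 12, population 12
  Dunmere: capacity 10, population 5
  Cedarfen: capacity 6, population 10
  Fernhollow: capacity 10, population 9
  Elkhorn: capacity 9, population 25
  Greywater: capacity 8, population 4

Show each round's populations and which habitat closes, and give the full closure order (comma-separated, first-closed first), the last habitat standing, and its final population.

Round 1: Ashgrove=12 Cedarfen=10 Dunmere=5 Elkhorn=25 Fernhollow=9 Greywater=4 Juniper=14 → close Elkhorn (overflow 16)
  25÷6 = 4 each, +1 to first 1
Round 2: Ashgrove=17 Cedarfen=14 Dunmere=9 Fernhollow=13 Greywater=8 Juniper=18 → close Cedarfen (overflow 8)
  14÷5 = 2 each, +1 to first 4
Round 3: Ashgrove=20 Dunmere=12 Fernhollow=16 Greywater=11 Juniper=20 → close Ashgrove (overflow 8)
  20÷4 = 5 each, +1 to first 0
Round 4: Dunmere=17 Fernhollow=21 Greywater=16 Juniper=25 → close Fernhollow (overflow 11)
  21÷3 = 7 each, +1 to first 0
Round 5: Dunmere=24 Greywater=23 Juniper=32 → close Juniper (overflow 18)
  32÷2 = 16 each, +1 to first 0
Round 6: Dunmere=40 Greywater=39 → close Greywater (overflow 31)
  39÷1 = 39 each, +1 to first 0

Closure order: Elkhorn, Cedarfen, Ashgrove, Fernhollow, Juniper, Greywater
Last habitat: Dunmere with 79 animals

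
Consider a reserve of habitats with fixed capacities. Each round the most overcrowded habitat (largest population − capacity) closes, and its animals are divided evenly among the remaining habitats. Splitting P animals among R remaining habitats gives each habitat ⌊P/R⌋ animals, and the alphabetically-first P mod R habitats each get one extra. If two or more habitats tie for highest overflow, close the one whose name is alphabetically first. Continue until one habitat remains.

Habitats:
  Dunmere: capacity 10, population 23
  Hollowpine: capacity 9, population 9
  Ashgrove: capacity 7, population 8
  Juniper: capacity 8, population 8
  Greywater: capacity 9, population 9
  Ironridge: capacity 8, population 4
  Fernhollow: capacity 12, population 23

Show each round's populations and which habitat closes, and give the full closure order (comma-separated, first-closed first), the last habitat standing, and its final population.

Round 1: Ashgrove=8 Dunmere=23 Fernhollow=23 Greywater=9 Hollowpine=9 Ironridge=4 Juniper=8 → close Dunmere (overflow 13)
  23÷6 = 3 each, +1 to first 5
Round 2: Ashgrove=12 Fernhollow=27 Greywater=13 Hollowpine=13 Ironridge=8 Juniper=11 → close Fernhollow (overflow 15)
  27÷5 = 5 each, +1 to first 2
Round 3: Ashgrove=18 Greywater=19 Hollowpine=18 Ironridge=13 Juniper=16 → close Ashgrove (overflow 11)
  18÷4 = 4 each, +1 to first 2
Round 4: Greywater=24 Hollowpine=23 Ironridge=17 Juniper=20 → close Greywater (overflow 15)
  24÷3 = 8 each, +1 to first 0
Round 5: Hollowpine=31 Ironridge=25 Juniper=28 → close Hollowpine (overflow 22)
  31÷2 = 15 each, +1 to first 1
Round 6: Ironridge=41 Juniper=43 → close Juniper (overflow 35)
  43÷1 = 43 each, +1 to first 0

Closure order: Dunmere, Fernhollow, Ashgrove, Greywater, Hollowpine, Juniper
Last habitat: Ironridge with 84 animals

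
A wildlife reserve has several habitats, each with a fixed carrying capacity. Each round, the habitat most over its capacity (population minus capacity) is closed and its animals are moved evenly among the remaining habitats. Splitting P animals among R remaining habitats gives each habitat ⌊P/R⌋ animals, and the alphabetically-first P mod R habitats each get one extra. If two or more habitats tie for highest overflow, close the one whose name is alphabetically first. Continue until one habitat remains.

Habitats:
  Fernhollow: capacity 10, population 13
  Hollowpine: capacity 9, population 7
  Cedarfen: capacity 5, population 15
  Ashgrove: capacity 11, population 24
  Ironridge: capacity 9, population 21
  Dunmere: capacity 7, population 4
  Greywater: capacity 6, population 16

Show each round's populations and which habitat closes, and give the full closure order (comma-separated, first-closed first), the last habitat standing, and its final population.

Closure order: Ashgrove, Ironridge, Cedarfen, Greywater, Fernhollow, Dunmere
Last habitat: Hollowpine with 100 animals

Round 1: Ashgrove=24 Cedarfen=15 Dunmere=4 Fernhollow=13 Greywater=16 Hollowpine=7 Ironridge=21 → close Ashgrove (overflow 13)
  24÷6 = 4 each, +1 to first 0
Round 2: Cedarfen=19 Dunmere=8 Fernhollow=17 Greywater=20 Hollowpine=11 Ironridge=25 → close Ironridge (overflow 16)
  25÷5 = 5 each, +1 to first 0
Round 3: Cedarfen=24 Dunmere=13 Fernhollow=22 Greywater=25 Hollowpine=16 → close Cedarfen (overflow 19)
  24÷4 = 6 each, +1 to first 0
Round 4: Dunmere=19 Fernhollow=28 Greywater=31 Hollowpine=22 → close Greywater (overflow 25)
  31÷3 = 10 each, +1 to first 1
Round 5: Dunmere=30 Fernhollow=38 Hollowpine=32 → close Fernhollow (overflow 28)
  38÷2 = 19 each, +1 to first 0
Round 6: Dunmere=49 Hollowpine=51 → close Dunmere (overflow 42)
  49÷1 = 49 each, +1 to first 0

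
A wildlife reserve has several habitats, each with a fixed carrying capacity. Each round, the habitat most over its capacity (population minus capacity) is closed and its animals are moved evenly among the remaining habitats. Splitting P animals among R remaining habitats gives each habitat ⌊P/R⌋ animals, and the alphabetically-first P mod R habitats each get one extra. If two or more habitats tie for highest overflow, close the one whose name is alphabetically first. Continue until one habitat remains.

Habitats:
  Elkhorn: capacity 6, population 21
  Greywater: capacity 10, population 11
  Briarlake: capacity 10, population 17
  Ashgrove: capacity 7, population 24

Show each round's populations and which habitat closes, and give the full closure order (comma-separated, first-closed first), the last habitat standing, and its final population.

Round 1: Ashgrove=24 Briarlake=17 Elkhorn=21 Greywater=11 → close Ashgrove (overflow 17)
  24÷3 = 8 each, +1 to first 0
Round 2: Briarlake=25 Elkhorn=29 Greywater=19 → close Elkhorn (overflow 23)
  29÷2 = 14 each, +1 to first 1
Round 3: Briarlake=40 Greywater=33 → close Briarlake (overflow 30)
  40÷1 = 40 each, +1 to first 0

Closure order: Ashgrove, Elkhorn, Briarlake
Last habitat: Greywater with 73 animals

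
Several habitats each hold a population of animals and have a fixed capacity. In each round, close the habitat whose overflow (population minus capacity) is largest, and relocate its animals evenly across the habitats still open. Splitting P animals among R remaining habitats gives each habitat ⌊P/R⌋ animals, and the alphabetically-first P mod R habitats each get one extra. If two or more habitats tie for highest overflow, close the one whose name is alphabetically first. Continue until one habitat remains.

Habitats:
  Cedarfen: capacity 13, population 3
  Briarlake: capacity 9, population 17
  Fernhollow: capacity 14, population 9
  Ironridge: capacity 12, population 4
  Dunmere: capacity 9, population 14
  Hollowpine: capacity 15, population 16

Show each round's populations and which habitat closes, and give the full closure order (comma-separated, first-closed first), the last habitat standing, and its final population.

Closure order: Briarlake, Dunmere, Hollowpine, Fernhollow, Cedarfen
Last habitat: Ironridge with 63 animals

Round 1: Briarlake=17 Cedarfen=3 Dunmere=14 Fernhollow=9 Hollowpine=16 Ironridge=4 → close Briarlake (overflow 8)
  17÷5 = 3 each, +1 to first 2
Round 2: Cedarfen=7 Dunmere=18 Fernhollow=12 Hollowpine=19 Ironridge=7 → close Dunmere (overflow 9)
  18÷4 = 4 each, +1 to first 2
Round 3: Cedarfen=12 Fernhollow=17 Hollowpine=23 Ironridge=11 → close Hollowpine (overflow 8)
  23÷3 = 7 each, +1 to first 2
Round 4: Cedarfen=20 Fernhollow=25 Ironridge=18 → close Fernhollow (overflow 11)
  25÷2 = 12 each, +1 to first 1
Round 5: Cedarfen=33 Ironridge=30 → close Cedarfen (overflow 20)
  33÷1 = 33 each, +1 to first 0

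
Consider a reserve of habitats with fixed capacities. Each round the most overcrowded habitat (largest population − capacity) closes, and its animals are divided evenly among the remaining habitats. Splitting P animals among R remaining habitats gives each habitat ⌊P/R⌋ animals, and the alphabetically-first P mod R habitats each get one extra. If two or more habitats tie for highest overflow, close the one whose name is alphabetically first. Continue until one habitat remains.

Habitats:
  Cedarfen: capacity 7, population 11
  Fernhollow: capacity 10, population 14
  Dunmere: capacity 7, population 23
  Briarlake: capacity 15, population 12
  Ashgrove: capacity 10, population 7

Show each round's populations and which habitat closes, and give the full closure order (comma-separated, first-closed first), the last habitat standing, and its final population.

Round 1: Ashgrove=7 Briarlake=12 Cedarfen=11 Dunmere=23 Fernhollow=14 → close Dunmere (overflow 16)
  23÷4 = 5 each, +1 to first 3
Round 2: Ashgrove=13 Briarlake=18 Cedarfen=17 Fernhollow=19 → close Cedarfen (overflow 10)
  17÷3 = 5 each, +1 to first 2
Round 3: Ashgrove=19 Briarlake=24 Fernhollow=24 → close Fernhollow (overflow 14)
  24÷2 = 12 each, +1 to first 0
Round 4: Ashgrove=31 Briarlake=36 → close Ashgrove (overflow 21)
  31÷1 = 31 each, +1 to first 0

Closure order: Dunmere, Cedarfen, Fernhollow, Ashgrove
Last habitat: Briarlake with 67 animals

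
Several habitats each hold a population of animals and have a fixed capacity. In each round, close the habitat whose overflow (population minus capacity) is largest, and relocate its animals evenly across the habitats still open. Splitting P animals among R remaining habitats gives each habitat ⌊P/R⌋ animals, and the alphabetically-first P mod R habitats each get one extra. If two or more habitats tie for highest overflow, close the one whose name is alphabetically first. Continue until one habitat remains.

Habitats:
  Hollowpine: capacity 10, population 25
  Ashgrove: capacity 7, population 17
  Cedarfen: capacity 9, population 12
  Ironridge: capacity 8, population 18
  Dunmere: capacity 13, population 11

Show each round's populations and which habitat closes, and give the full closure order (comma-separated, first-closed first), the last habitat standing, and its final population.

Round 1: Ashgrove=17 Cedarfen=12 Dunmere=11 Hollowpine=25 Ironridge=18 → close Hollowpine (overflow 15)
  25÷4 = 6 each, +1 to first 1
Round 2: Ashgrove=24 Cedarfen=18 Dunmere=17 Ironridge=24 → close Ashgrove (overflow 17)
  24÷3 = 8 each, +1 to first 0
Round 3: Cedarfen=26 Dunmere=25 Ironridge=32 → close Ironridge (overflow 24)
  32÷2 = 16 each, +1 to first 0
Round 4: Cedarfen=42 Dunmere=41 → close Cedarfen (overflow 33)
  42÷1 = 42 each, +1 to first 0

Closure order: Hollowpine, Ashgrove, Ironridge, Cedarfen
Last habitat: Dunmere with 83 animals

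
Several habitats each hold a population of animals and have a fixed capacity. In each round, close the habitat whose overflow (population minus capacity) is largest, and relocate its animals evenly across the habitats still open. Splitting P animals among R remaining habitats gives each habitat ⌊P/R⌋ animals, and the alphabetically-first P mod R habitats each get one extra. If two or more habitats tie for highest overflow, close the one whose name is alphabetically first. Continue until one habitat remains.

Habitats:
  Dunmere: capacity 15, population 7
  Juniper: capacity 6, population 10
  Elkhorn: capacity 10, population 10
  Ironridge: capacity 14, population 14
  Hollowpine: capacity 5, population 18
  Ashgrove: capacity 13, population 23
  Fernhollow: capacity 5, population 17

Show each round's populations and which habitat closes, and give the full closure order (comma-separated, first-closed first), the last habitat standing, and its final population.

Closure order: Hollowpine, Fernhollow, Ashgrove, Juniper, Elkhorn, Ironridge
Last habitat: Dunmere with 99 animals

Round 1: Ashgrove=23 Dunmere=7 Elkhorn=10 Fernhollow=17 Hollowpine=18 Ironridge=14 Juniper=10 → close Hollowpine (overflow 13)
  18÷6 = 3 each, +1 to first 0
Round 2: Ashgrove=26 Dunmere=10 Elkhorn=13 Fernhollow=20 Ironridge=17 Juniper=13 → close Fernhollow (overflow 15)
  20÷5 = 4 each, +1 to first 0
Round 3: Ashgrove=30 Dunmere=14 Elkhorn=17 Ironridge=21 Juniper=17 → close Ashgrove (overflow 17)
  30÷4 = 7 each, +1 to first 2
Round 4: Dunmere=22 Elkhorn=25 Ironridge=28 Juniper=24 → close Juniper (overflow 18)
  24÷3 = 8 each, +1 to first 0
Round 5: Dunmere=30 Elkhorn=33 Ironridge=36 → close Elkhorn (overflow 23)
  33÷2 = 16 each, +1 to first 1
Round 6: Dunmere=47 Ironridge=52 → close Ironridge (overflow 38)
  52÷1 = 52 each, +1 to first 0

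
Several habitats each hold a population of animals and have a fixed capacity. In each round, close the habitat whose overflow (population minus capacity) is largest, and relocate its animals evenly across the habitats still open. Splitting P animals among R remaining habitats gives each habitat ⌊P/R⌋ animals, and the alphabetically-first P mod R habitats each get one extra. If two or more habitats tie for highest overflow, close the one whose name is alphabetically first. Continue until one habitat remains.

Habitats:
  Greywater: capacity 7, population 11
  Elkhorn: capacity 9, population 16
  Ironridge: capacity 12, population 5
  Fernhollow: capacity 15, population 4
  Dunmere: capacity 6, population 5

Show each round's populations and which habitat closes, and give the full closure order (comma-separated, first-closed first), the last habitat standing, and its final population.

Closure order: Elkhorn, Greywater, Dunmere, Ironridge
Last habitat: Fernhollow with 41 animals

Round 1: Dunmere=5 Elkhorn=16 Fernhollow=4 Greywater=11 Ironridge=5 → close Elkhorn (overflow 7)
  16÷4 = 4 each, +1 to first 0
Round 2: Dunmere=9 Fernhollow=8 Greywater=15 Ironridge=9 → close Greywater (overflow 8)
  15÷3 = 5 each, +1 to first 0
Round 3: Dunmere=14 Fernhollow=13 Ironridge=14 → close Dunmere (overflow 8)
  14÷2 = 7 each, +1 to first 0
Round 4: Fernhollow=20 Ironridge=21 → close Ironridge (overflow 9)
  21÷1 = 21 each, +1 to first 0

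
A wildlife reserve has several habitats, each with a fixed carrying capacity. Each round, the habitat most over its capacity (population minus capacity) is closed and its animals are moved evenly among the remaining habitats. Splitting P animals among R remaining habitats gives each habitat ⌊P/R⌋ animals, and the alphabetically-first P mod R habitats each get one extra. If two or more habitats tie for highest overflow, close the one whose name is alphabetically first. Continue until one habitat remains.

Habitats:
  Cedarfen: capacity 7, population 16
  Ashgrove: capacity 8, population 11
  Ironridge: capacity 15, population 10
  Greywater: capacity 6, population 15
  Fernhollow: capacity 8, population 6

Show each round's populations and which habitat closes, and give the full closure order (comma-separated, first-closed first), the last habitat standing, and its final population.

Round 1: Ashgrove=11 Cedarfen=16 Fernhollow=6 Greywater=15 Ironridge=10 → close Cedarfen (overflow 9)
  16÷4 = 4 each, +1 to first 0
Round 2: Ashgrove=15 Fernhollow=10 Greywater=19 Ironridge=14 → close Greywater (overflow 13)
  19÷3 = 6 each, +1 to first 1
Round 3: Ashgrove=22 Fernhollow=16 Ironridge=20 → close Ashgrove (overflow 14)
  22÷2 = 11 each, +1 to first 0
Round 4: Fernhollow=27 Ironridge=31 → close Fernhollow (overflow 19)
  27÷1 = 27 each, +1 to first 0

Closure order: Cedarfen, Greywater, Ashgrove, Fernhollow
Last habitat: Ironridge with 58 animals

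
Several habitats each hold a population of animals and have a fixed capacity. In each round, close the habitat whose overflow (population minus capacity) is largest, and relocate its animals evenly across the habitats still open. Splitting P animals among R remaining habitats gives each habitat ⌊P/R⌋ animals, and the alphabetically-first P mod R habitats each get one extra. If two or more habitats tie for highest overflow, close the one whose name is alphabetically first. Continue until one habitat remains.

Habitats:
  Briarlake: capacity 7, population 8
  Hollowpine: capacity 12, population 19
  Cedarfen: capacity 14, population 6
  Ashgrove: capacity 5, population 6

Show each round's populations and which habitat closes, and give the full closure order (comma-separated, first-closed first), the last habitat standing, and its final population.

Round 1: Ashgrove=6 Briarlake=8 Cedarfen=6 Hollowpine=19 → close Hollowpine (overflow 7)
  19÷3 = 6 each, +1 to first 1
Round 2: Ashgrove=13 Briarlake=14 Cedarfen=12 → close Ashgrove (overflow 8)
  13÷2 = 6 each, +1 to first 1
Round 3: Briarlake=21 Cedarfen=18 → close Briarlake (overflow 14)
  21÷1 = 21 each, +1 to first 0

Closure order: Hollowpine, Ashgrove, Briarlake
Last habitat: Cedarfen with 39 animals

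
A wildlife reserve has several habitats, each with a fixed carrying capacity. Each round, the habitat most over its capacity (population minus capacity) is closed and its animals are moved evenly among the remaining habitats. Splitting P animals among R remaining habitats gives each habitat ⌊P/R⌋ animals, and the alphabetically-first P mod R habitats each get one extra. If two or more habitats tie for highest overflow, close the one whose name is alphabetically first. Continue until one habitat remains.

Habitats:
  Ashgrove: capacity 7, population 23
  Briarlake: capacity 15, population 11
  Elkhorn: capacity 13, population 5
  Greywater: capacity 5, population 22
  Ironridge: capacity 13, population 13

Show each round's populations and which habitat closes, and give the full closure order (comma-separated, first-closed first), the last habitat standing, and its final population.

Round 1: Ashgrove=23 Briarlake=11 Elkhorn=5 Greywater=22 Ironridge=13 → close Greywater (overflow 17)
  22÷4 = 5 each, +1 to first 2
Round 2: Ashgrove=29 Briarlake=17 Elkhorn=10 Ironridge=18 → close Ashgrove (overflow 22)
  29÷3 = 9 each, +1 to first 2
Round 3: Briarlake=27 Elkhorn=20 Ironridge=27 → close Ironridge (overflow 14)
  27÷2 = 13 each, +1 to first 1
Round 4: Briarlake=41 Elkhorn=33 → close Briarlake (overflow 26)
  41÷1 = 41 each, +1 to first 0

Closure order: Greywater, Ashgrove, Ironridge, Briarlake
Last habitat: Elkhorn with 74 animals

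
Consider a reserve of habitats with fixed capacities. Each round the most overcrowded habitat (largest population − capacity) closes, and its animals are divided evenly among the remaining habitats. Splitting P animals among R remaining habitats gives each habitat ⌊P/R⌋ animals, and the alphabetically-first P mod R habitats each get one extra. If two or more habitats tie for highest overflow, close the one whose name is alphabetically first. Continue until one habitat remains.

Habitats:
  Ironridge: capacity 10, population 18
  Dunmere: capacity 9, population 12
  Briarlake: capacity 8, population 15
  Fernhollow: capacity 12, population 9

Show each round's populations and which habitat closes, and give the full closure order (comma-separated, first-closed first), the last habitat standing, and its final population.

Round 1: Briarlake=15 Dunmere=12 Fernhollow=9 Ironridge=18 → close Ironridge (overflow 8)
  18÷3 = 6 each, +1 to first 0
Round 2: Briarlake=21 Dunmere=18 Fernhollow=15 → close Briarlake (overflow 13)
  21÷2 = 10 each, +1 to first 1
Round 3: Dunmere=29 Fernhollow=25 → close Dunmere (overflow 20)
  29÷1 = 29 each, +1 to first 0

Closure order: Ironridge, Briarlake, Dunmere
Last habitat: Fernhollow with 54 animals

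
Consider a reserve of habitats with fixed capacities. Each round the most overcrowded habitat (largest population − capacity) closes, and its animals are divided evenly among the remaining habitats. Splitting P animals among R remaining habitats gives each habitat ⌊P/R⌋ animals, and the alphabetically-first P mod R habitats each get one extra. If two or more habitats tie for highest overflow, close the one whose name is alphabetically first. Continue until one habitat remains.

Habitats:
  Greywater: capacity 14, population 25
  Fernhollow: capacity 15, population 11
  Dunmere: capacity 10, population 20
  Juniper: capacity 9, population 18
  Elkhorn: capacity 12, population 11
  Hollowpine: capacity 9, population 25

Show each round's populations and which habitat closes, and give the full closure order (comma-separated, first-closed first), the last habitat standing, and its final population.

Round 1: Dunmere=20 Elkhorn=11 Fernhollow=11 Greywater=25 Hollowpine=25 Juniper=18 → close Hollowpine (overflow 16)
  25÷5 = 5 each, +1 to first 0
Round 2: Dunmere=25 Elkhorn=16 Fernhollow=16 Greywater=30 Juniper=23 → close Greywater (overflow 16)
  30÷4 = 7 each, +1 to first 2
Round 3: Dunmere=33 Elkhorn=24 Fernhollow=23 Juniper=30 → close Dunmere (overflow 23)
  33÷3 = 11 each, +1 to first 0
Round 4: Elkhorn=35 Fernhollow=34 Juniper=41 → close Juniper (overflow 32)
  41÷2 = 20 each, +1 to first 1
Round 5: Elkhorn=56 Fernhollow=54 → close Elkhorn (overflow 44)
  56÷1 = 56 each, +1 to first 0

Closure order: Hollowpine, Greywater, Dunmere, Juniper, Elkhorn
Last habitat: Fernhollow with 110 animals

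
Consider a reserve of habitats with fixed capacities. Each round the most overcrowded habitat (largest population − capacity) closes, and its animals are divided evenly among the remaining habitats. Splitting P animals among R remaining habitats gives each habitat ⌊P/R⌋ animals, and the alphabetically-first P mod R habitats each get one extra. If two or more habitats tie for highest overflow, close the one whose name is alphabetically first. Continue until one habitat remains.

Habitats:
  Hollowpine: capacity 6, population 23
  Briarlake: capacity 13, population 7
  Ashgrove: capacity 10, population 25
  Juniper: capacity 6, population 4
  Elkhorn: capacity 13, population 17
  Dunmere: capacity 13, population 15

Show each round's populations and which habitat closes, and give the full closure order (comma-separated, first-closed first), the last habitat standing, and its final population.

Closure order: Hollowpine, Ashgrove, Dunmere, Elkhorn, Briarlake
Last habitat: Juniper with 91 animals

Round 1: Ashgrove=25 Briarlake=7 Dunmere=15 Elkhorn=17 Hollowpine=23 Juniper=4 → close Hollowpine (overflow 17)
  23÷5 = 4 each, +1 to first 3
Round 2: Ashgrove=30 Briarlake=12 Dunmere=20 Elkhorn=21 Juniper=8 → close Ashgrove (overflow 20)
  30÷4 = 7 each, +1 to first 2
Round 3: Briarlake=20 Dunmere=28 Elkhorn=28 Juniper=15 → close Dunmere (overflow 15)
  28÷3 = 9 each, +1 to first 1
Round 4: Briarlake=30 Elkhorn=37 Juniper=24 → close Elkhorn (overflow 24)
  37÷2 = 18 each, +1 to first 1
Round 5: Briarlake=49 Juniper=42 → close Briarlake (overflow 36)
  49÷1 = 49 each, +1 to first 0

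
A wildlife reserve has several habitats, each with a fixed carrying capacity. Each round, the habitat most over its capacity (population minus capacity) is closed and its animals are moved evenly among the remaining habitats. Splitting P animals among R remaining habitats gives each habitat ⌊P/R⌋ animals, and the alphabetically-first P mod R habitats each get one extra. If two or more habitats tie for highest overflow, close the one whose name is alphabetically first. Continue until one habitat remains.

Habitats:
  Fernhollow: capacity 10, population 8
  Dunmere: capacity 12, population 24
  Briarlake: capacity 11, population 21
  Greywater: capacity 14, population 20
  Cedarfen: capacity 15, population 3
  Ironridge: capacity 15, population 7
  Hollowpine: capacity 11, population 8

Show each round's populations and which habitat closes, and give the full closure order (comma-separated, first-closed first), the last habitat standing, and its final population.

Round 1: Briarlake=21 Cedarfen=3 Dunmere=24 Fernhollow=8 Greywater=20 Hollowpine=8 Ironridge=7 → close Dunmere (overflow 12)
  24÷6 = 4 each, +1 to first 0
Round 2: Briarlake=25 Cedarfen=7 Fernhollow=12 Greywater=24 Hollowpine=12 Ironridge=11 → close Briarlake (overflow 14)
  25÷5 = 5 each, +1 to first 0
Round 3: Cedarfen=12 Fernhollow=17 Greywater=29 Hollowpine=17 Ironridge=16 → close Greywater (overflow 15)
  29÷4 = 7 each, +1 to first 1
Round 4: Cedarfen=20 Fernhollow=24 Hollowpine=24 Ironridge=23 → close Fernhollow (overflow 14)
  24÷3 = 8 each, +1 to first 0
Round 5: Cedarfen=28 Hollowpine=32 Ironridge=31 → close Hollowpine (overflow 21)
  32÷2 = 16 each, +1 to first 0
Round 6: Cedarfen=44 Ironridge=47 → close Ironridge (overflow 32)
  47÷1 = 47 each, +1 to first 0

Closure order: Dunmere, Briarlake, Greywater, Fernhollow, Hollowpine, Ironridge
Last habitat: Cedarfen with 91 animals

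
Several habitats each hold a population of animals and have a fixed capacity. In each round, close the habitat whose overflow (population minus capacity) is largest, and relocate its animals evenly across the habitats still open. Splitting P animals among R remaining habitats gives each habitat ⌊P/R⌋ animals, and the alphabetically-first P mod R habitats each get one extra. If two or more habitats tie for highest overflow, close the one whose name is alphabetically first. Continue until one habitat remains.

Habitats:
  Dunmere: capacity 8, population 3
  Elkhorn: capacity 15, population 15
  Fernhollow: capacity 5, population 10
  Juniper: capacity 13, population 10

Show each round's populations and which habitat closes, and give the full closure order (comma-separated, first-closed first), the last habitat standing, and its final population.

Closure order: Fernhollow, Elkhorn, Juniper
Last habitat: Dunmere with 38 animals

Round 1: Dunmere=3 Elkhorn=15 Fernhollow=10 Juniper=10 → close Fernhollow (overflow 5)
  10÷3 = 3 each, +1 to first 1
Round 2: Dunmere=7 Elkhorn=18 Juniper=13 → close Elkhorn (overflow 3)
  18÷2 = 9 each, +1 to first 0
Round 3: Dunmere=16 Juniper=22 → close Juniper (overflow 9)
  22÷1 = 22 each, +1 to first 0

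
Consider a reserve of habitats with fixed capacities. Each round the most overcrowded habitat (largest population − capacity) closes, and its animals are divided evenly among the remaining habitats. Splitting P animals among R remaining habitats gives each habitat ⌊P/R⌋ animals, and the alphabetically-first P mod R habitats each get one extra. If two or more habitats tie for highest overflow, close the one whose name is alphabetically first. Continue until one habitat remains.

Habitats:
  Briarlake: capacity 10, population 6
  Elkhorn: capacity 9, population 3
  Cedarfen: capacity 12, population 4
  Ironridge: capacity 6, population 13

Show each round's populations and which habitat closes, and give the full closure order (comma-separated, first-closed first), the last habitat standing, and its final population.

Closure order: Ironridge, Briarlake, Elkhorn
Last habitat: Cedarfen with 26 animals

Round 1: Briarlake=6 Cedarfen=4 Elkhorn=3 Ironridge=13 → close Ironridge (overflow 7)
  13÷3 = 4 each, +1 to first 1
Round 2: Briarlake=11 Cedarfen=8 Elkhorn=7 → close Briarlake (overflow 1)
  11÷2 = 5 each, +1 to first 1
Round 3: Cedarfen=14 Elkhorn=12 → close Elkhorn (overflow 3)
  12÷1 = 12 each, +1 to first 0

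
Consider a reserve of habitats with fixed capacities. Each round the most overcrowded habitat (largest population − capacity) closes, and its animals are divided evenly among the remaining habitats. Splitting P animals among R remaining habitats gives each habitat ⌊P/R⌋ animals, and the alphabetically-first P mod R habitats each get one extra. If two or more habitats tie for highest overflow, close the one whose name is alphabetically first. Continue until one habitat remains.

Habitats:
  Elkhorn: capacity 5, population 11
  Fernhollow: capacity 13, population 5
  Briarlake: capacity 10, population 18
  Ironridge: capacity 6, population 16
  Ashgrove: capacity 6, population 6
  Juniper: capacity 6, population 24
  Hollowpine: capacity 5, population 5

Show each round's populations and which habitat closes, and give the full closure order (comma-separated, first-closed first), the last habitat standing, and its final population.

Round 1: Ashgrove=6 Briarlake=18 Elkhorn=11 Fernhollow=5 Hollowpine=5 Ironridge=16 Juniper=24 → close Juniper (overflow 18)
  24÷6 = 4 each, +1 to first 0
Round 2: Ashgrove=10 Briarlake=22 Elkhorn=15 Fernhollow=9 Hollowpine=9 Ironridge=20 → close Ironridge (overflow 14)
  20÷5 = 4 each, +1 to first 0
Round 3: Ashgrove=14 Briarlake=26 Elkhorn=19 Fernhollow=13 Hollowpine=13 → close Briarlake (overflow 16)
  26÷4 = 6 each, +1 to first 2
Round 4: Ashgrove=21 Elkhorn=26 Fernhollow=19 Hollowpine=19 → close Elkhorn (overflow 21)
  26÷3 = 8 each, +1 to first 2
Round 5: Ashgrove=30 Fernhollow=28 Hollowpine=27 → close Ashgrove (overflow 24)
  30÷2 = 15 each, +1 to first 0
Round 6: Fernhollow=43 Hollowpine=42 → close Hollowpine (overflow 37)
  42÷1 = 42 each, +1 to first 0

Closure order: Juniper, Ironridge, Briarlake, Elkhorn, Ashgrove, Hollowpine
Last habitat: Fernhollow with 85 animals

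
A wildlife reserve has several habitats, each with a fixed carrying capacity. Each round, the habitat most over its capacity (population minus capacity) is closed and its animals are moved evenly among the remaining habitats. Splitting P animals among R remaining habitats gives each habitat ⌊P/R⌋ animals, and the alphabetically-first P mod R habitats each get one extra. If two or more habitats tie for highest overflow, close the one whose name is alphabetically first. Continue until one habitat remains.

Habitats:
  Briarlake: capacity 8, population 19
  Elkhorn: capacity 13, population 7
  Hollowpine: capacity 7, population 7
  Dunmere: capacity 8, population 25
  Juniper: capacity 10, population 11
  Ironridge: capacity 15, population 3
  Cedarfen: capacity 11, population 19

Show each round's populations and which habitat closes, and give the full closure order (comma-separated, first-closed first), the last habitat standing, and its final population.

Closure order: Dunmere, Briarlake, Cedarfen, Hollowpine, Juniper, Elkhorn
Last habitat: Ironridge with 91 animals

Round 1: Briarlake=19 Cedarfen=19 Dunmere=25 Elkhorn=7 Hollowpine=7 Ironridge=3 Juniper=11 → close Dunmere (overflow 17)
  25÷6 = 4 each, +1 to first 1
Round 2: Briarlake=24 Cedarfen=23 Elkhorn=11 Hollowpine=11 Ironridge=7 Juniper=15 → close Briarlake (overflow 16)
  24÷5 = 4 each, +1 to first 4
Round 3: Cedarfen=28 Elkhorn=16 Hollowpine=16 Ironridge=12 Juniper=19 → close Cedarfen (overflow 17)
  28÷4 = 7 each, +1 to first 0
Round 4: Elkhorn=23 Hollowpine=23 Ironridge=19 Juniper=26 → close Hollowpine (overflow 16)
  23÷3 = 7 each, +1 to first 2
Round 5: Elkhorn=31 Ironridge=27 Juniper=33 → close Juniper (overflow 23)
  33÷2 = 16 each, +1 to first 1
Round 6: Elkhorn=48 Ironridge=43 → close Elkhorn (overflow 35)
  48÷1 = 48 each, +1 to first 0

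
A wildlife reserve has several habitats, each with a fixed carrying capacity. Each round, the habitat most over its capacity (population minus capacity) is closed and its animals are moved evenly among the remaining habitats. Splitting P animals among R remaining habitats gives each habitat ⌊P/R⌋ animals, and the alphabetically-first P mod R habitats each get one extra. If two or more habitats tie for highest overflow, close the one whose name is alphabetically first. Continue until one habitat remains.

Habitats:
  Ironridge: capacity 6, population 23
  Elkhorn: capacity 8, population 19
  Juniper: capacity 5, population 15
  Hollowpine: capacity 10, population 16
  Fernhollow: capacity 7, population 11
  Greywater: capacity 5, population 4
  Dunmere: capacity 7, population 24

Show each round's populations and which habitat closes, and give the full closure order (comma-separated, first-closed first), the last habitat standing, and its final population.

Closure order: Dunmere, Ironridge, Elkhorn, Juniper, Fernhollow, Hollowpine
Last habitat: Greywater with 112 animals

Round 1: Dunmere=24 Elkhorn=19 Fernhollow=11 Greywater=4 Hollowpine=16 Ironridge=23 Juniper=15 → close Dunmere (overflow 17)
  24÷6 = 4 each, +1 to first 0
Round 2: Elkhorn=23 Fernhollow=15 Greywater=8 Hollowpine=20 Ironridge=27 Juniper=19 → close Ironridge (overflow 21)
  27÷5 = 5 each, +1 to first 2
Round 3: Elkhorn=29 Fernhollow=21 Greywater=13 Hollowpine=25 Juniper=24 → close Elkhorn (overflow 21)
  29÷4 = 7 each, +1 to first 1
Round 4: Fernhollow=29 Greywater=20 Hollowpine=32 Juniper=31 → close Juniper (overflow 26)
  31÷3 = 10 each, +1 to first 1
Round 5: Fernhollow=40 Greywater=30 Hollowpine=42 → close Fernhollow (overflow 33)
  40÷2 = 20 each, +1 to first 0
Round 6: Greywater=50 Hollowpine=62 → close Hollowpine (overflow 52)
  62÷1 = 62 each, +1 to first 0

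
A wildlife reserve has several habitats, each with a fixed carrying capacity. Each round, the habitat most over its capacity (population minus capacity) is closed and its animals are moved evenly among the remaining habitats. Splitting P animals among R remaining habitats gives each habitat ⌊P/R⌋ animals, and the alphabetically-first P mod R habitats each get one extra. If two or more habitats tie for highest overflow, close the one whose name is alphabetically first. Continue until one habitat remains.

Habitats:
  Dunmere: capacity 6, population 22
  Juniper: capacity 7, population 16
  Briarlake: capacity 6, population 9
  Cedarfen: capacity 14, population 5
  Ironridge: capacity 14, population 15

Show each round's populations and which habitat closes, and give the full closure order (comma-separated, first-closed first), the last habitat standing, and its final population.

Round 1: Briarlake=9 Cedarfen=5 Dunmere=22 Ironridge=15 Juniper=16 → close Dunmere (overflow 16)
  22÷4 = 5 each, +1 to first 2
Round 2: Briarlake=15 Cedarfen=11 Ironridge=20 Juniper=21 → close Juniper (overflow 14)
  21÷3 = 7 each, +1 to first 0
Round 3: Briarlake=22 Cedarfen=18 Ironridge=27 → close Briarlake (overflow 16)
  22÷2 = 11 each, +1 to first 0
Round 4: Cedarfen=29 Ironridge=38 → close Ironridge (overflow 24)
  38÷1 = 38 each, +1 to first 0

Closure order: Dunmere, Juniper, Briarlake, Ironridge
Last habitat: Cedarfen with 67 animals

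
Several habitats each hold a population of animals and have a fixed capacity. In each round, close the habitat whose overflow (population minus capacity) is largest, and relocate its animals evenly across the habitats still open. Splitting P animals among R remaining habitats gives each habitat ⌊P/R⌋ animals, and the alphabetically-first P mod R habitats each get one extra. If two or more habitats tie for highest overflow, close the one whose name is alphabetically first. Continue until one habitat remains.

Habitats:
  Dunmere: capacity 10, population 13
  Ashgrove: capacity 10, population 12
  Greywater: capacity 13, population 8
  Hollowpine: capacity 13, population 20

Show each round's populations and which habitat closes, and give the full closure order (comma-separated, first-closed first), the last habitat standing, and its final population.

Round 1: Ashgrove=12 Dunmere=13 Greywater=8 Hollowpine=20 → close Hollowpine (overflow 7)
  20÷3 = 6 each, +1 to first 2
Round 2: Ashgrove=19 Dunmere=20 Greywater=14 → close Dunmere (overflow 10)
  20÷2 = 10 each, +1 to first 0
Round 3: Ashgrove=29 Greywater=24 → close Ashgrove (overflow 19)
  29÷1 = 29 each, +1 to first 0

Closure order: Hollowpine, Dunmere, Ashgrove
Last habitat: Greywater with 53 animals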